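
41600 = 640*65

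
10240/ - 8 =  - 1280/1=-  1280.00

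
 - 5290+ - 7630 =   -  12920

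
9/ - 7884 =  - 1/876= - 0.00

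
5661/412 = 5661/412 = 13.74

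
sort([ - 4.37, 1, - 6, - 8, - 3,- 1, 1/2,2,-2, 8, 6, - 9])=[ - 9,-8, -6, -4.37,-3,-2, - 1,1/2, 1, 2, 6,  8 ] 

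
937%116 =9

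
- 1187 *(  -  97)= 115139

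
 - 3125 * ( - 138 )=431250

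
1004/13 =1004/13 = 77.23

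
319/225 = 319/225 = 1.42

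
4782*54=258228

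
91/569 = 91/569 = 0.16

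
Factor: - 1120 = -2^5*5^1*7^1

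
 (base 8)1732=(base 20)296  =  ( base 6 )4322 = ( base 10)986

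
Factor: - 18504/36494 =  -36/71 = -  2^2*3^2 * 71^( - 1)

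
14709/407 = 14709/407 = 36.14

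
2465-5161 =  - 2696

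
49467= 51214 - 1747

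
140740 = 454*310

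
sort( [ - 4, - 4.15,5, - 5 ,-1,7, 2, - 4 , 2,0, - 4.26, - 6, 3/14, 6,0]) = [ - 6, - 5,-4.26, - 4.15, - 4,  -  4 , - 1,0, 0,3/14,2, 2,5,6,7]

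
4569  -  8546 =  - 3977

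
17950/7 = 2564 + 2/7 = 2564.29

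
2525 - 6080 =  - 3555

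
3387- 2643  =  744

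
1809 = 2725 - 916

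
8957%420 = 137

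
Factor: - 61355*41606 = - 2^1*5^1*7^1* 71^1*293^1*1753^1  =  - 2552736130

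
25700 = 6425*4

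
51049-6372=44677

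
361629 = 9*40181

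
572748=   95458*6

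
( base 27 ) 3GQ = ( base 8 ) 5125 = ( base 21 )5KK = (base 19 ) 764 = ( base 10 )2645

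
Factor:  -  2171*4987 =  - 10826777=- 13^1 * 167^1*4987^1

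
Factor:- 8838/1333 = - 2^1*3^2*31^( - 1)*43^( - 1 )*491^1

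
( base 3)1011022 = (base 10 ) 845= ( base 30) s5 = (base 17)2FC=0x34d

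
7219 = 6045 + 1174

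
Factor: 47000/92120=25/49 = 5^2 * 7^( - 2)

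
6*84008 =504048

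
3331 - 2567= 764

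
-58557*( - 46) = 2693622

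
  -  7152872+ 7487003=334131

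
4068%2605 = 1463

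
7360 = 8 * 920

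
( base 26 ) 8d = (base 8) 335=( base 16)DD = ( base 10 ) 221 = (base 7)434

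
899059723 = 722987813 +176071910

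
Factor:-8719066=-2^1*4359533^1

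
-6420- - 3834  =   - 2586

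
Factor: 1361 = 1361^1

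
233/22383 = 233/22383 = 0.01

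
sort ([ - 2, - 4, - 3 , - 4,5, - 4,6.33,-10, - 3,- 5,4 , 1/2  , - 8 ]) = [- 10 , - 8, - 5, - 4, - 4,  -  4,- 3 , - 3, - 2, 1/2,4,5,6.33 ]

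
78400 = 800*98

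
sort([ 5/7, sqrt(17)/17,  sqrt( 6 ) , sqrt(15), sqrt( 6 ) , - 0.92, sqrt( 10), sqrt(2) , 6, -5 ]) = [ - 5, -0.92 , sqrt(17)/17, 5/7, sqrt(2), sqrt(6),sqrt( 6),sqrt ( 10),sqrt(15),6]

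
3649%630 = 499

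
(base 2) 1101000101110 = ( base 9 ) 10166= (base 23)cf9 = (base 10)6702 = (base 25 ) AI2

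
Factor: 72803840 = 2^9*5^1 * 28439^1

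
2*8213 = 16426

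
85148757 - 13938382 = 71210375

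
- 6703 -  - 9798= 3095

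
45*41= 1845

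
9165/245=1833/49 = 37.41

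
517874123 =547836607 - 29962484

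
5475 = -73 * ( - 75 )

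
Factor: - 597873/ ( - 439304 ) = 969/712 = 2^( - 3)*3^1*17^1*19^1*89^( - 1 ) 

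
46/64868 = 23/32434 = 0.00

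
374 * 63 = 23562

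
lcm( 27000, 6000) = 54000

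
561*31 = 17391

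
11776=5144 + 6632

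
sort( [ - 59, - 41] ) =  [-59, - 41] 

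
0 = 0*7368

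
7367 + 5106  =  12473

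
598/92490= 299/46245 = 0.01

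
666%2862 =666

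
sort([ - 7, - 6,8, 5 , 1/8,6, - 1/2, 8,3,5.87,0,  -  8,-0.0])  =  [  -  8, - 7,-6, -1/2,0, - 0.0,1/8,3, 5,5.87, 6,8,8]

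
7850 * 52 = 408200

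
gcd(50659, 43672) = 1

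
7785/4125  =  1 + 244/275 = 1.89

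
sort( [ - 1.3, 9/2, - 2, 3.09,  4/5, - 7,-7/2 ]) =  [-7,-7/2, - 2, - 1.3,4/5,  3.09, 9/2 ] 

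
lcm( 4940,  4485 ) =340860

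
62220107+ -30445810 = 31774297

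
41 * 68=2788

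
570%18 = 12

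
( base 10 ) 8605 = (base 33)7tp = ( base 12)4b91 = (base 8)20635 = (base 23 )g63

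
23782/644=517/14=36.93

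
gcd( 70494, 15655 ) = 31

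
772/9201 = 772/9201 = 0.08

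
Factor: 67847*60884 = 4130796748 = 2^2* 13^1*17^1* 31^1*307^1*491^1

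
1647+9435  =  11082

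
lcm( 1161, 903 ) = 8127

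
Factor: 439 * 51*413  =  9246657= 3^1*7^1*17^1 * 59^1*439^1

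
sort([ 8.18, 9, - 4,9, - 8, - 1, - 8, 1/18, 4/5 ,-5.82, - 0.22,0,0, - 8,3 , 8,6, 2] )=[ - 8,- 8, - 8,-5.82, -4, - 1,  -  0.22, 0,0, 1/18, 4/5,2,3, 6,8, 8.18,9,9 ] 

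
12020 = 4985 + 7035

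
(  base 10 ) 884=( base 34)Q0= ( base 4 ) 31310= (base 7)2402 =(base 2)1101110100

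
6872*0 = 0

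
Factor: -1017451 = - 23^1*31^1*1427^1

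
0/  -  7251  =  0/1 = - 0.00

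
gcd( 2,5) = 1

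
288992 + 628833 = 917825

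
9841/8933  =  1 +908/8933  =  1.10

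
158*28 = 4424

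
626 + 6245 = 6871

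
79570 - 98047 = -18477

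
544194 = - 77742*( - 7)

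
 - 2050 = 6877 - 8927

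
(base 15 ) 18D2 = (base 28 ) 6NO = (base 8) 12374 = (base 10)5372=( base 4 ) 1103330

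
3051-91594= - 88543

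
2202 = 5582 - 3380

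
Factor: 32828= 2^2*29^1*283^1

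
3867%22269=3867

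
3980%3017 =963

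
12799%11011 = 1788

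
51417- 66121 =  - 14704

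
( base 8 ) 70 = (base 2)111000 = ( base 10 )56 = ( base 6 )132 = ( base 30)1q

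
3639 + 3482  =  7121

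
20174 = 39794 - 19620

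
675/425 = 1 + 10/17 = 1.59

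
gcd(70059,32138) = 1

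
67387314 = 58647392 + 8739922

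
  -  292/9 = -292/9 = -32.44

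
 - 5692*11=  - 62612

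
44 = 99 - 55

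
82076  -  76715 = 5361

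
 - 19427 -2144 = -21571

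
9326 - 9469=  - 143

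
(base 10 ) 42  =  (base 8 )52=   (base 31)1b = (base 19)24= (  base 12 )36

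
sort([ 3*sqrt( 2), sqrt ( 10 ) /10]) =[ sqrt (10) /10, 3*sqrt( 2 )]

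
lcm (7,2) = 14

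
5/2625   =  1/525 = 0.00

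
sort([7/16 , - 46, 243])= [ - 46, 7/16, 243]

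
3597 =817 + 2780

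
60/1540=3/77 = 0.04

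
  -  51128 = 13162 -64290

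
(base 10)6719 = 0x1a3f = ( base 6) 51035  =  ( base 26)9OB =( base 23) cg3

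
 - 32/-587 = 32/587 = 0.05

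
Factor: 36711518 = 2^1*479^1* 38321^1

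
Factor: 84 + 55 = 139^1=139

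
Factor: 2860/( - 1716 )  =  -3^( - 1 )* 5^1  =  -5/3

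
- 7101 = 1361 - 8462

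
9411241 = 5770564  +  3640677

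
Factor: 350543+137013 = 487556 = 2^2*121889^1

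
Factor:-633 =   -  3^1 * 211^1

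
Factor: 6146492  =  2^2*11^1*29^1*4817^1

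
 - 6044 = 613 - 6657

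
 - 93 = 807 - 900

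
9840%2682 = 1794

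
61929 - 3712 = 58217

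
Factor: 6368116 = 2^2*19^1*83791^1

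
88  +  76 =164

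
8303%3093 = 2117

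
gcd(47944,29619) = 1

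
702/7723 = 702/7723 = 0.09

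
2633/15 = 175 + 8/15 = 175.53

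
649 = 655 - 6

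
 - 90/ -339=30/113= 0.27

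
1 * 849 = 849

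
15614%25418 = 15614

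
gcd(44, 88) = 44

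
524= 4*131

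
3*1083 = 3249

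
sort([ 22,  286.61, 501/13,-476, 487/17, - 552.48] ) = [-552.48, - 476, 22, 487/17, 501/13,286.61 ]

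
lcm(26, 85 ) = 2210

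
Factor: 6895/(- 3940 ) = -7/4= - 2^(-2) * 7^1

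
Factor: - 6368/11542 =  - 2^4*29^(-1 )=-16/29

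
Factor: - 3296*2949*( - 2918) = 28362679872=2^6*3^1*103^1*983^1*1459^1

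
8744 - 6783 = 1961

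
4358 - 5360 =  - 1002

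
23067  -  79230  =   - 56163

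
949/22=949/22=43.14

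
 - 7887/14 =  - 564 + 9/14 = - 563.36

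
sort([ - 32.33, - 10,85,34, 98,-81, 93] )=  [ - 81, - 32.33, - 10, 34, 85 , 93,98]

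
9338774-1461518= 7877256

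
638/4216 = 319/2108  =  0.15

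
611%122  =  1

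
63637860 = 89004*715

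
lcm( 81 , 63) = 567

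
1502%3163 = 1502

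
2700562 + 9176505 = 11877067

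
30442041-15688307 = 14753734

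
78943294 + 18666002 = 97609296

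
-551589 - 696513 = -1248102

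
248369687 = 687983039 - 439613352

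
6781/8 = 6781/8 = 847.62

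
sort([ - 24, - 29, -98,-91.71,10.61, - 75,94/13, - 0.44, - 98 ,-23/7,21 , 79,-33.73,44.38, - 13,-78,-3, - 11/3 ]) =[ - 98,  -  98, - 91.71 , - 78, - 75, - 33.73, - 29, - 24 , - 13, - 11/3, - 23/7, - 3, - 0.44,94/13, 10.61, 21,44.38,79]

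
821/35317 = 821/35317  =  0.02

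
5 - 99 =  -94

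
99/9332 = 99/9332 = 0.01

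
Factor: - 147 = - 3^1*7^2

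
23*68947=1585781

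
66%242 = 66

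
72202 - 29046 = 43156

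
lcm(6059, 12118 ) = 12118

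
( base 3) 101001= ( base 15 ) 131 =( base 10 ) 271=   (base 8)417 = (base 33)87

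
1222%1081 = 141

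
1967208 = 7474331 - 5507123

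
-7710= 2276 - 9986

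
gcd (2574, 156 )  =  78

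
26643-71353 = -44710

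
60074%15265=14279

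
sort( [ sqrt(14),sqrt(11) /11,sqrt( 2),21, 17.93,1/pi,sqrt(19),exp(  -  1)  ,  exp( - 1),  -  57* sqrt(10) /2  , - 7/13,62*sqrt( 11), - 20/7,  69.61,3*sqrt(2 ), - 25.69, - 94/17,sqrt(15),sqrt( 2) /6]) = [ - 57*sqrt ( 10) /2, - 25.69 , - 94/17,  -  20/7  , - 7/13,sqrt( 2) /6,sqrt(11 ) /11,1/pi,exp( - 1), exp( - 1 ),  sqrt(2),sqrt(14), sqrt( 15 ),3 * sqrt(2),  sqrt(19), 17.93,21,69.61,62 *sqrt( 11)] 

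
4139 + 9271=13410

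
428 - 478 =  - 50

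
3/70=3/70 = 0.04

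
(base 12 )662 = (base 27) 17K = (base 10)938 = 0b1110101010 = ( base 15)428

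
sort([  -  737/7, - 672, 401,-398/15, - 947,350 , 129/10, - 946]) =[ - 947,-946,-672, - 737/7, - 398/15, 129/10, 350, 401 ] 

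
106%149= 106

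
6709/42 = 6709/42 = 159.74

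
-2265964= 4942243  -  7208207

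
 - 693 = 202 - 895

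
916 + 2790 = 3706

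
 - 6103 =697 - 6800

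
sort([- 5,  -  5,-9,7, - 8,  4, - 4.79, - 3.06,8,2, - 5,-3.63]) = [  -  9 , - 8, - 5,  -  5, - 5, - 4.79,-3.63,-3.06,2, 4,7, 8 ]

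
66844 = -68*(-983 )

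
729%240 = 9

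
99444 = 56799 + 42645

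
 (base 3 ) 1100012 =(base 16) 3D1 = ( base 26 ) 1bf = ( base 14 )4db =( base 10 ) 977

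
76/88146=38/44073=0.00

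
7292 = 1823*4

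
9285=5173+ 4112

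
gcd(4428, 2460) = 492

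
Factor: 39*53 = 2067=3^1 * 13^1 *53^1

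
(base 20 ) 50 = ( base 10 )100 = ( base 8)144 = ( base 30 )3A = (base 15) 6A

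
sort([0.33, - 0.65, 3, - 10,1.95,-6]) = [ - 10, - 6,-0.65, 0.33,1.95, 3]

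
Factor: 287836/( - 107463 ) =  - 908/339 = - 2^2*3^( - 1 )*113^( - 1)*227^1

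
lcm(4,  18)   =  36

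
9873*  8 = 78984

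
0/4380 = 0= 0.00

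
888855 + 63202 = 952057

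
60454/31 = 60454/31 = 1950.13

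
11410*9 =102690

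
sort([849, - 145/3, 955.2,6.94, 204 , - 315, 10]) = [ - 315, - 145/3,6.94, 10,204, 849, 955.2]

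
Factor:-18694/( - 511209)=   26/711 = 2^1 * 3^( - 2 )*13^1 * 79^ ( - 1) 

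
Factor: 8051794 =2^1* 23^1*175039^1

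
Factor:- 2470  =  - 2^1 * 5^1*13^1*19^1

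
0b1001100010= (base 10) 610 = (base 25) oa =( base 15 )2AA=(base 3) 211121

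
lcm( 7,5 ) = 35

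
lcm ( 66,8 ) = 264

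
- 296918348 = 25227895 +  - 322146243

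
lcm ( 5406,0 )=0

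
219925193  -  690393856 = - 470468663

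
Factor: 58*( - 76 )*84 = - 370272 = - 2^5* 3^1*7^1*19^1*29^1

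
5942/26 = 228+7/13 =228.54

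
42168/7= 6024 = 6024.00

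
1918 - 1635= 283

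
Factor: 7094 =2^1 *3547^1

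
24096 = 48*502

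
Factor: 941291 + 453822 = 1395113 = 19^1*101^1*727^1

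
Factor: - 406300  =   - 2^2 * 5^2*17^1*239^1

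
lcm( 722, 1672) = 31768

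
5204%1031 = 49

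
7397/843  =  7397/843=8.77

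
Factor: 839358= 2^1*3^2*13^1*17^1*211^1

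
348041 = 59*5899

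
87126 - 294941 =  - 207815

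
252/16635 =84/5545 =0.02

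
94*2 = 188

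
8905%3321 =2263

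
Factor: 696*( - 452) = - 2^5 * 3^1*29^1*113^1=- 314592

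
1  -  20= -19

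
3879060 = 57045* 68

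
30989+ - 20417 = 10572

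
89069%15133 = 13404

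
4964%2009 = 946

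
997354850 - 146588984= 850765866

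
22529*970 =21853130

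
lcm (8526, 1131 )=110838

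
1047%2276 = 1047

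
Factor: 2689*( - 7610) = -20463290 = - 2^1 * 5^1*761^1*2689^1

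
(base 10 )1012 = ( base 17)389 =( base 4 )33310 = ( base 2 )1111110100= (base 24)1i4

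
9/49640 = 9/49640 = 0.00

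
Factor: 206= 2^1*103^1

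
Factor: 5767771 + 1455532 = 7223303 = 7223303^1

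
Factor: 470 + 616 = 1086 = 2^1 * 3^1*181^1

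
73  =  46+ 27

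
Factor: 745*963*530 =2^1*3^2*5^2*53^1*107^1*149^1 = 380240550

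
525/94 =525/94 = 5.59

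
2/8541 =2/8541=0.00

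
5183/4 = 5183/4 =1295.75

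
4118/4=1029 + 1/2   =  1029.50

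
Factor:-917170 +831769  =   - 85401 = - 3^3*3163^1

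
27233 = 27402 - 169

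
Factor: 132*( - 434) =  - 57288 = - 2^3*3^1 * 7^1*11^1*31^1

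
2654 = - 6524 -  - 9178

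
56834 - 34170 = 22664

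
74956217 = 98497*761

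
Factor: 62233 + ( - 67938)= -5705=- 5^1 * 7^1*163^1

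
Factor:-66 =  - 2^1*3^1*11^1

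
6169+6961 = 13130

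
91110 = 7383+83727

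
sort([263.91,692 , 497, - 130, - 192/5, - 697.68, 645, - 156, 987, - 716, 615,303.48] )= [ - 716, - 697.68, - 156, - 130, -192/5,263.91 , 303.48, 497,615 , 645 , 692,987]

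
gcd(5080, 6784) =8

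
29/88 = 29/88 = 0.33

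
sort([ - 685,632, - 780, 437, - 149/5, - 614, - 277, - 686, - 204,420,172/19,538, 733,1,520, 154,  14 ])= [ - 780, - 686, - 685, - 614, - 277, - 204, - 149/5,1,172/19,14,154,420, 437, 520, 538,632,733 ] 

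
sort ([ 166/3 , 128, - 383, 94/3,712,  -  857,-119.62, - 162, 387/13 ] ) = [ - 857, - 383,-162, - 119.62,387/13,94/3,166/3,  128, 712]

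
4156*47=195332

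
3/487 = 3/487 =0.01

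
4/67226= 2/33613 = 0.00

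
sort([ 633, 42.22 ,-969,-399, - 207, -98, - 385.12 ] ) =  [ - 969,  -  399, -385.12 , - 207,-98, 42.22,633 ] 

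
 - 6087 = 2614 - 8701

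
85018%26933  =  4219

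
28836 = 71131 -42295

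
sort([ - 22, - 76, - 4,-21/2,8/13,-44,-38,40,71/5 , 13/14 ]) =[-76, -44,  -  38,- 22,- 21/2, -4, 8/13, 13/14,71/5, 40 ] 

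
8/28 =2/7  =  0.29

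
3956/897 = 172/39 = 4.41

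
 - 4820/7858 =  - 1 + 1519/3929 = - 0.61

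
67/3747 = 67/3747 = 0.02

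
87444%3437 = 1519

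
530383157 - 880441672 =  - 350058515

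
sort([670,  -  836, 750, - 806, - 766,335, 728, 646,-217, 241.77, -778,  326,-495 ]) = [ -836,- 806, - 778,-766 , - 495 ,-217, 241.77, 326, 335,  646, 670, 728,750]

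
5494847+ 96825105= 102319952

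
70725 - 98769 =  - 28044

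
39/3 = 13 = 13.00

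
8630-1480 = 7150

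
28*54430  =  1524040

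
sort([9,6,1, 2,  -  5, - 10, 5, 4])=[  -  10, - 5,  1, 2,4, 5, 6, 9 ] 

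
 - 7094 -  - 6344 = - 750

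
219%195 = 24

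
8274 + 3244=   11518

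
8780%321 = 113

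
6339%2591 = 1157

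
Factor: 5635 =5^1*7^2*23^1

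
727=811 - 84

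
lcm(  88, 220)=440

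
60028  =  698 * 86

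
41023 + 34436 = 75459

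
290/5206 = 145/2603 = 0.06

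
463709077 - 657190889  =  -193481812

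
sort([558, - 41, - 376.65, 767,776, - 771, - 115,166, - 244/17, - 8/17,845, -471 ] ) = [ - 771, - 471, -376.65,- 115, - 41, - 244/17, -8/17,166, 558,767,776, 845 ]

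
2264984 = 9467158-7202174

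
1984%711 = 562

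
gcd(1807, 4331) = 1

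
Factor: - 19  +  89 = 2^1 *5^1 * 7^1 = 70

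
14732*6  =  88392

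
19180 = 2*9590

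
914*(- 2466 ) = -2253924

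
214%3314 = 214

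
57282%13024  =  5186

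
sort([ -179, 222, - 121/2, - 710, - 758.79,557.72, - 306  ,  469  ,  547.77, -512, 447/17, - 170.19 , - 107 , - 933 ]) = [-933, - 758.79, - 710, - 512, - 306, - 179 , - 170.19, - 107, -121/2,447/17, 222, 469,  547.77, 557.72]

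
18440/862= 21 +169/431 = 21.39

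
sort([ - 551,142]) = [ - 551,142]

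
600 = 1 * 600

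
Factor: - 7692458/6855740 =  - 2^(-1 ) * 5^( - 1)*373^( -1)*919^( - 1 )*3846229^1 = - 3846229/3427870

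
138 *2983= 411654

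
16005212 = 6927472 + 9077740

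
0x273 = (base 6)2523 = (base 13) 393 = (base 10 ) 627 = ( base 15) 2BC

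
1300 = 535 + 765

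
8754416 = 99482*88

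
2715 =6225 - 3510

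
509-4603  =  -4094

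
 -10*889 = - 8890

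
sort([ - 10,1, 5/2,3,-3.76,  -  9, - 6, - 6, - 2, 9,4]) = [ - 10,-9, - 6, - 6, - 3.76, - 2 , 1, 5/2,3,4,9 ] 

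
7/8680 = 1/1240 = 0.00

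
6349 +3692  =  10041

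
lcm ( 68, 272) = 272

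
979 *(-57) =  - 55803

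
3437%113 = 47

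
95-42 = 53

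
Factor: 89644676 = 2^2*11^1*2037379^1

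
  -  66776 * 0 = 0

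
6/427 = 6/427 = 0.01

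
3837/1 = 3837 = 3837.00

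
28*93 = 2604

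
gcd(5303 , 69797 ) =1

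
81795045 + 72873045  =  154668090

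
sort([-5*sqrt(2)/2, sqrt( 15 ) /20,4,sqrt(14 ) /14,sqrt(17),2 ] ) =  [ - 5*sqrt (2)/2 , sqrt( 15) /20, sqrt(14 )/14,2, 4,sqrt( 17) ] 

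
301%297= 4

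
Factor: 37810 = 2^1*5^1*19^1*199^1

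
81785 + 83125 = 164910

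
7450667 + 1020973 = 8471640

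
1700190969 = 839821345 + 860369624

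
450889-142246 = 308643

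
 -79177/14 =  -11311/2 = - 5655.50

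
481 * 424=203944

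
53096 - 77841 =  - 24745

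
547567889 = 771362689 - 223794800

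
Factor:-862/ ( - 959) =2^1*7^( - 1)*137^( - 1 ) * 431^1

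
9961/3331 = 2 + 3299/3331=2.99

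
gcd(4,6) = 2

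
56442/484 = 28221/242 = 116.62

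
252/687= 84/229   =  0.37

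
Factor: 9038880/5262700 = 2^3*3^2*5^( - 1 )*6277^1 * 52627^( -1) = 451944/263135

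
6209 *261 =1620549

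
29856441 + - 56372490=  - 26516049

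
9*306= 2754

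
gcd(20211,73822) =1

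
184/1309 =184/1309 = 0.14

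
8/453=8/453=   0.02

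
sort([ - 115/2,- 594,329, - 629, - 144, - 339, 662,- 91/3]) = [-629,-594,-339  ,-144 ,-115/2, - 91/3,329,662 ] 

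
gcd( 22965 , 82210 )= 5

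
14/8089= 14/8089= 0.00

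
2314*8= 18512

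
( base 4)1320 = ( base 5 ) 440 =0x78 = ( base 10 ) 120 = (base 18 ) 6c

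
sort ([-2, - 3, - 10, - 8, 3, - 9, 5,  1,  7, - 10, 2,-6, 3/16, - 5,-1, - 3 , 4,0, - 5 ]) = [ - 10, - 10, - 9, - 8, - 6, - 5, - 5, - 3, - 3, -2, - 1, 0, 3/16, 1, 2, 3,4, 5, 7]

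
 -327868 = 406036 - 733904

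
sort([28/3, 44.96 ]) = [28/3 , 44.96 ]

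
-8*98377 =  - 787016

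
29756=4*7439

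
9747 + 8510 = 18257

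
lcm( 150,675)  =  1350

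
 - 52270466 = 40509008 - 92779474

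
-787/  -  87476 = 787/87476 = 0.01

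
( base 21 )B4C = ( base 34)49h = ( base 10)4947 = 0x1353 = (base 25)7MM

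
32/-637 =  - 1 + 605/637= -  0.05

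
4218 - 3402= 816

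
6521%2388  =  1745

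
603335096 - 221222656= 382112440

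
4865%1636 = 1593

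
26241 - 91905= - 65664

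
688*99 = 68112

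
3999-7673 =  - 3674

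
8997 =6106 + 2891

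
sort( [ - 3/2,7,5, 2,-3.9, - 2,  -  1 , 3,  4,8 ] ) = [ - 3.9 , - 2, - 3/2, - 1, 2,3,4,5,7,8]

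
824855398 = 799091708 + 25763690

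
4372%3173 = 1199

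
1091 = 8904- 7813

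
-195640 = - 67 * 2920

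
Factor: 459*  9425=4326075 = 3^3*5^2 * 13^1*17^1*29^1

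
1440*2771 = 3990240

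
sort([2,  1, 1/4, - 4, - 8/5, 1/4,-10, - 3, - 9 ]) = [- 10, - 9, - 4, - 3,  -  8/5,1/4,1/4, 1, 2]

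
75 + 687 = 762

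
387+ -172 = 215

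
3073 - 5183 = - 2110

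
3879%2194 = 1685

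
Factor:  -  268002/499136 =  - 189/352 = - 2^( - 5) *3^3*7^1 *11^ (  -  1 ) 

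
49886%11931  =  2162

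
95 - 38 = 57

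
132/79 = 132/79 = 1.67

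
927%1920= 927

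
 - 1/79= - 1/79 = - 0.01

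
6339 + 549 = 6888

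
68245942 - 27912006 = 40333936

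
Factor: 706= 2^1*353^1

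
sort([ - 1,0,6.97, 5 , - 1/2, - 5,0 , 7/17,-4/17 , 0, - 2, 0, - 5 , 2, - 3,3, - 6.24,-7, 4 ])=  [ - 7, - 6.24, - 5, - 5, - 3 , - 2 ,  -  1, - 1/2,-4/17,0,0,0, 0, 7/17 , 2 , 3, 4,5, 6.97] 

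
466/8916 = 233/4458 = 0.05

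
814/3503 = 814/3503=0.23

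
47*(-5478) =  - 257466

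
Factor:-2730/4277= - 2^1*3^1*5^1 * 47^(-1) = - 30/47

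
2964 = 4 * 741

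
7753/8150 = 7753/8150 =0.95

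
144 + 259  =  403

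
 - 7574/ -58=130 + 17/29 = 130.59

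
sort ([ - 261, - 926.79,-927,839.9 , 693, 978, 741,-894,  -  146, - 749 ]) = [ - 927, - 926.79, - 894, -749, -261,  -  146,693, 741,839.9 , 978] 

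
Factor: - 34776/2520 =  -69/5 = - 3^1 * 5^(-1)*23^1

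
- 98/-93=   98/93 = 1.05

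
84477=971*87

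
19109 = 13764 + 5345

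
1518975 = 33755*45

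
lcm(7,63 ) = 63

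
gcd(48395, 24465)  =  5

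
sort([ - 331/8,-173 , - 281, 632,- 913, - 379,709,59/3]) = [- 913 , - 379, - 281,-173,-331/8 , 59/3, 632, 709 ]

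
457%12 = 1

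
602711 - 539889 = 62822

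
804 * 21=16884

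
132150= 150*881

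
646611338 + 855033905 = 1501645243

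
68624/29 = 2366 + 10/29 = 2366.34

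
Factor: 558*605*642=2^2* 3^3*5^1*11^2*31^1*107^1 = 216732780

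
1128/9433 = 1128/9433 =0.12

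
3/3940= 3/3940 = 0.00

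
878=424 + 454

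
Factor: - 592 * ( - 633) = 2^4*3^1*37^1*211^1 = 374736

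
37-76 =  - 39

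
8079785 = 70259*115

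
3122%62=22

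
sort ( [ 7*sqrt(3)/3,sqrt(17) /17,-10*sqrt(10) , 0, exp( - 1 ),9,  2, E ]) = [ - 10 * sqrt(10 ), 0, sqrt(17)/17, exp( - 1), 2,E, 7*sqrt(3)/3, 9 ] 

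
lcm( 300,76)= 5700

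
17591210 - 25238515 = - 7647305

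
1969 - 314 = 1655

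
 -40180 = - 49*820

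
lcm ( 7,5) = 35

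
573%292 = 281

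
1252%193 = 94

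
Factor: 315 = 3^2 * 5^1 * 7^1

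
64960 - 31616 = 33344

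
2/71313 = 2/71313 = 0.00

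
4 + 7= 11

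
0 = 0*85772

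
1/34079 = 1/34079 = 0.00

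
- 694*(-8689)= 6030166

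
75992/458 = 37996/229  =  165.92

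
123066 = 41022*3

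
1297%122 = 77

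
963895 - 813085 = 150810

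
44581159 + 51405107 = 95986266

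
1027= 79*13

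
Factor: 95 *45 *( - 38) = - 2^1*3^2*5^2*19^2 = - 162450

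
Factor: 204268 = 2^2*223^1*229^1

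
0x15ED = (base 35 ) 4KD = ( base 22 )BD3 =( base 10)5613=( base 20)E0D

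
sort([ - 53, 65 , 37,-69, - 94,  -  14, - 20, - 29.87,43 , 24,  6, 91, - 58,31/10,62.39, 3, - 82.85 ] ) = [ - 94, -82.85,-69,- 58, - 53,  -  29.87,  -  20,-14 , 3, 31/10 , 6,  24 , 37, 43  ,  62.39, 65,91]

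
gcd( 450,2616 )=6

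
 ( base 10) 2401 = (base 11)1893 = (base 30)2K1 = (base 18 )777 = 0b100101100001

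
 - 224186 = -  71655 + -152531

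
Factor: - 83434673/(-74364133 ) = 7^1*31^( - 1 ) * 59^1*239^ ( - 1 )*10037^( - 1)*202021^1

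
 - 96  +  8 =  - 88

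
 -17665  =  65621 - 83286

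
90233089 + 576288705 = 666521794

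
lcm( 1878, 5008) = 15024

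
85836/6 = 14306 = 14306.00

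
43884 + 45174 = 89058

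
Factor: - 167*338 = - 2^1*13^2*167^1=- 56446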